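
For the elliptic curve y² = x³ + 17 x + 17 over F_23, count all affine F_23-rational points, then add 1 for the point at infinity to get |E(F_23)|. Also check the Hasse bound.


Affine points = {(1, 9), (1, 14), (2, 6), (2, 17), (3, 7), (3, 16), (6, 6), (6, 17), (9, 5), (9, 18), (14, 3), (14, 20), (15, 6), (15, 17), (19, 0), (20, 10), (20, 13)}; affine count = 17; |E(F_23)| = 18.

Discriminant check: Δ ∝ 4a³ + 27b² = 4·17³ + 27·17² = 4·4913 + 27·289 ≡ 16 (mod 23). Nonzero ⇒ E is nonsingular.
For each x ∈ F_23, compute rhs = x³ + 17·x + 17 mod 23, then count y ∈ F_23 with y² ≡ rhs.
  x = 0: rhs = 17, matching y values: none (0 points).
  x = 1: rhs = 12, matching y values: 9, 14 (2 points).
  x = 2: rhs = 13, matching y values: 6, 17 (2 points).
  x = 3: rhs = 3, matching y values: 7, 16 (2 points).
  x = 4: rhs = 11, matching y values: none (0 points).
  x = 5: rhs = 20, matching y values: none (0 points).
  x = 6: rhs = 13, matching y values: 6, 17 (2 points).
  x = 7: rhs = 19, matching y values: none (0 points).
  x = 8: rhs = 21, matching y values: none (0 points).
  x = 9: rhs = 2, matching y values: 5, 18 (2 points).
  x = 10: rhs = 14, matching y values: none (0 points).
  x = 11: rhs = 17, matching y values: none (0 points).
  x = 12: rhs = 17, matching y values: none (0 points).
  x = 13: rhs = 20, matching y values: none (0 points).
  x = 14: rhs = 9, matching y values: 3, 20 (2 points).
  x = 15: rhs = 13, matching y values: 6, 17 (2 points).
  x = 16: rhs = 15, matching y values: none (0 points).
  x = 17: rhs = 21, matching y values: none (0 points).
  x = 18: rhs = 14, matching y values: none (0 points).
  x = 19: rhs = 0, matching y values: 0 (1 points).
  x = 20: rhs = 8, matching y values: 10, 13 (2 points).
  x = 21: rhs = 21, matching y values: none (0 points).
  x = 22: rhs = 22, matching y values: none (0 points).
Total affine count: 17.
Full point count |E(F_23)| = 17 + 1 = 18.
Hasse bound: |18 − (23+1)| = |-6| = 6 ≤ 2√23 ≈ 9.5917 ✓.


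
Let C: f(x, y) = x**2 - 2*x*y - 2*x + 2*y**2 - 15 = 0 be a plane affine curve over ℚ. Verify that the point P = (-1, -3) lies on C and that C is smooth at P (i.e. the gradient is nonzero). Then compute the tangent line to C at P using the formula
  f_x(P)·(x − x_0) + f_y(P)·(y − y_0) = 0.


Tangent line at P: 2*x - 10*y - 28 = 0.

Step 1: f(-1, -3) = 0, so P lies on C.
Step 2: partial derivatives
  f_x(x, y) = 2*x - 2*y - 2, f_y(x, y) = -2*x + 4*y.
  f_x(P) = 2, f_y(P) = -10 (gradient nonzero, so P is smooth).
Step 3: tangent line at P: 2·(x − -1) + -10·(y − -3) = 0.
Expanding: 2*x - 10*y - 28 = 0.


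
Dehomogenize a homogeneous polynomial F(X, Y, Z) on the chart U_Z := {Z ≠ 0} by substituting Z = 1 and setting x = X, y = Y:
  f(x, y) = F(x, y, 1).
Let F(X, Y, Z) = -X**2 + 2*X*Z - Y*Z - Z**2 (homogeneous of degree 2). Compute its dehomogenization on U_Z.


f(x, y) = -x**2 + 2*x - y - 1

On U_Z we set Z = 1. Each monomial c·X^i·Y^j·Z^k in F becomes c·x^i·y^j·1^k = c·x^i·y^j.
Substituting Z = 1: F(X, Y, 1) = -x**2 + 2*x - y - 1.
Note: deg(f) ≤ deg(F) = 2; strict inequality happens when F is divisible by Z (lost terms).


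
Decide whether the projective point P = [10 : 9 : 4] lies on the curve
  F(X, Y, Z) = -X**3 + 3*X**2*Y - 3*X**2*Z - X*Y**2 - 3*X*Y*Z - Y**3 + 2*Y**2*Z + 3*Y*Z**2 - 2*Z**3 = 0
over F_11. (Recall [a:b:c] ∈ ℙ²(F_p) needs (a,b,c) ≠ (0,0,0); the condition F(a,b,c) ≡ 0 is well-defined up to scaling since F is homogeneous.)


F(10,9,4) ≡ 10 (mod 11); P is NOT on the curve.

Evaluate F(10, 9, 4) term-by-term (mod 11).
  -X**3 ↦ -1·1000·1·1 = -1000
  3*X**2*Y ↦ 3·100·9·1 = 2700
  -3*X**2*Z ↦ -3·100·1·4 = -1200
  -X*Y**2 ↦ -1·10·81·1 = -810
  -3*X*Y*Z ↦ -3·10·9·4 = -1080
  -Y**3 ↦ -1·1·729·1 = -729
  2*Y**2*Z ↦ 2·1·81·4 = 648
  3*Y*Z**2 ↦ 3·1·9·16 = 432
  -2*Z**3 ↦ -2·1·1·64 = -128
Sum: F(10, 9, 4) = (-1000) + (2700) + (-1200) + (-810) + (-1080) + (-729) + (648) + (432) + (-128) = -1167.
Reducing mod 11: -1167 ≡ 10 (mod 11).
Since F(a, b, c) ≡ 10 ≠ 0 (mod 11), P does NOT lie on the curve.


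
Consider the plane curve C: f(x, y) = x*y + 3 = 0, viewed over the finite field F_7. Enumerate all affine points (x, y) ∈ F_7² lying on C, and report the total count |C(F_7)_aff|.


Affine F_7-points: {(1, 4), (2, 2), (3, 6), (4, 1), (5, 5), (6, 3)}; count = 6.

For each of the 49 pairs (x, y) ∈ F_7², evaluate f(x, y) mod 7. Record the zeros.
  x = 0: [0↦3, 1↦3, 2↦3, 3↦3, 4↦3, 5↦3, 6↦3]  zeros at y ∈ ∅
  x = 1: [0↦3, 1↦4, 2↦5, 3↦6, 4↦0, 5↦1, 6↦2]  zeros at y ∈ {4}
  x = 2: [0↦3, 1↦5, 2↦0, 3↦2, 4↦4, 5↦6, 6↦1]  zeros at y ∈ {2}
  x = 3: [0↦3, 1↦6, 2↦2, 3↦5, 4↦1, 5↦4, 6↦0]  zeros at y ∈ {6}
  x = 4: [0↦3, 1↦0, 2↦4, 3↦1, 4↦5, 5↦2, 6↦6]  zeros at y ∈ {1}
  x = 5: [0↦3, 1↦1, 2↦6, 3↦4, 4↦2, 5↦0, 6↦5]  zeros at y ∈ {5}
  x = 6: [0↦3, 1↦2, 2↦1, 3↦0, 4↦6, 5↦5, 6↦4]  zeros at y ∈ {3}
Collecting zeros: affine points = {(1, 4), (2, 2), (3, 6), (4, 1), (5, 5), (6, 3)}.
Total count |C(F_7)_aff| = 6.


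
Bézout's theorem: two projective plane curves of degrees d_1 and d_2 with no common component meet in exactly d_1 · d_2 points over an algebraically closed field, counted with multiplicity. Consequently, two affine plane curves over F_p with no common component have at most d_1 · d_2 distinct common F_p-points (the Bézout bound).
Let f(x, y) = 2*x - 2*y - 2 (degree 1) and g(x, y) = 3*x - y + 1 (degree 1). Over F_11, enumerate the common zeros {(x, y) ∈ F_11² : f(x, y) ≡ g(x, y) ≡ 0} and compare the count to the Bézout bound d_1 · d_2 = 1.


Common zeros: {(10, 9)}; count = 1; Bézout bound = 1.

deg(f) = 1, deg(g) = 1, so Bézout bound = 1.
Scan x ∈ F_11. For each x, list the y ∈ F_11 with f(x, y) ≡ 0 and those with g(x, y) ≡ 0 (mod 11); the common zeros in that column are the intersection.
  x = 0: f ≡ 0 at y ∈ {10}; g ≡ 0 at y ∈ {1}; common: ∅.
  x = 1: f ≡ 0 at y ∈ {0}; g ≡ 0 at y ∈ {4}; common: ∅.
  x = 2: f ≡ 0 at y ∈ {1}; g ≡ 0 at y ∈ {7}; common: ∅.
  x = 3: f ≡ 0 at y ∈ {2}; g ≡ 0 at y ∈ {10}; common: ∅.
  x = 4: f ≡ 0 at y ∈ {3}; g ≡ 0 at y ∈ {2}; common: ∅.
  x = 5: f ≡ 0 at y ∈ {4}; g ≡ 0 at y ∈ {5}; common: ∅.
  x = 6: f ≡ 0 at y ∈ {5}; g ≡ 0 at y ∈ {8}; common: ∅.
  x = 7: f ≡ 0 at y ∈ {6}; g ≡ 0 at y ∈ {0}; common: ∅.
  x = 8: f ≡ 0 at y ∈ {7}; g ≡ 0 at y ∈ {3}; common: ∅.
  x = 9: f ≡ 0 at y ∈ {8}; g ≡ 0 at y ∈ {6}; common: ∅.
  x = 10: f ≡ 0 at y ∈ {9}; g ≡ 0 at y ∈ {9}; common: {9}.
Collecting: common zeros = {(10, 9)}, so the count is 1.
Comparison with the Bézout bound: 1 ≤ 1 = deg(f)·deg(g), as expected for curves with no common component (the bound is attained).


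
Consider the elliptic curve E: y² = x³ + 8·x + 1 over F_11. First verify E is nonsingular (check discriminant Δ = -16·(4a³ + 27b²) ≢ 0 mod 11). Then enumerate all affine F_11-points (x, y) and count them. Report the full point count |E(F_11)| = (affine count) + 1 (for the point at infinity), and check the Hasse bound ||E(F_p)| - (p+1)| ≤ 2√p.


Affine points = {(0, 1), (0, 10), (2, 5), (2, 6), (4, 3), (4, 8), (5, 1), (5, 10), (6, 1), (6, 10), (7, 2), (7, 9), (8, 4), (8, 7), (10, 5), (10, 6)}; affine count = 16; |E(F_11)| = 17.

Discriminant check: Δ ∝ 4a³ + 27b² = 4·8³ + 27·1² = 4·512 + 27·1 ≡ 7 (mod 11). Nonzero ⇒ E is nonsingular.
For each x ∈ F_11, compute rhs = x³ + 8·x + 1 mod 11, then count y ∈ F_11 with y² ≡ rhs.
  x = 0: rhs = 1, matching y values: 1, 10 (2 points).
  x = 1: rhs = 10, matching y values: none (0 points).
  x = 2: rhs = 3, matching y values: 5, 6 (2 points).
  x = 3: rhs = 8, matching y values: none (0 points).
  x = 4: rhs = 9, matching y values: 3, 8 (2 points).
  x = 5: rhs = 1, matching y values: 1, 10 (2 points).
  x = 6: rhs = 1, matching y values: 1, 10 (2 points).
  x = 7: rhs = 4, matching y values: 2, 9 (2 points).
  x = 8: rhs = 5, matching y values: 4, 7 (2 points).
  x = 9: rhs = 10, matching y values: none (0 points).
  x = 10: rhs = 3, matching y values: 5, 6 (2 points).
Total affine count: 16.
Full point count |E(F_11)| = 16 + 1 = 17.
Hasse bound: |17 − (11+1)| = |5| = 5 ≤ 2√11 ≈ 6.6332 ✓.


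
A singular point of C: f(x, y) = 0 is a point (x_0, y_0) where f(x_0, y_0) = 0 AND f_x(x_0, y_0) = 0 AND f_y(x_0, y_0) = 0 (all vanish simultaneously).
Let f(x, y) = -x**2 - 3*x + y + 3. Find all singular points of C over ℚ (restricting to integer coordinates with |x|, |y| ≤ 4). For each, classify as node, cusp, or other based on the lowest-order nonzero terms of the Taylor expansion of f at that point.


No singular points in the scanned grid; C is smooth there.

Compute partial derivatives:
  f_x = -2*x - 3.
  f_y = 1.
f_y = 1 is a nonzero constant, so f_y never vanishes: no point (x, y) can satisfy f = f_x = f_y = 0. In particular no (x, y) ∈ {−4, ..., 4}² is singular; the curve is smooth.


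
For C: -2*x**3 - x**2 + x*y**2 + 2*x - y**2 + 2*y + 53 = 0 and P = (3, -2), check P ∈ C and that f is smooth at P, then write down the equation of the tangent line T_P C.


Tangent line at P: -54*x - 6*y + 150 = 0.

Step 1: f(3, -2) = 0, so P lies on C.
Step 2: partial derivatives
  f_x(x, y) = -6*x**2 - 2*x + y**2 + 2, f_y(x, y) = 2*x*y - 2*y + 2.
  f_x(P) = -54, f_y(P) = -6 (gradient nonzero, so P is smooth).
Step 3: tangent line at P: -54·(x − 3) + -6·(y − -2) = 0.
Expanding: -54*x - 6*y + 150 = 0.


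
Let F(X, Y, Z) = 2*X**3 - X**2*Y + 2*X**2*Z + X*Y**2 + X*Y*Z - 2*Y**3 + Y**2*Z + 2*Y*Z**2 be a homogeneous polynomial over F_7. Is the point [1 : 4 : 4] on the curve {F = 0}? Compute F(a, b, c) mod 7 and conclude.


F(1,4,4) ≡ 4 (mod 7); P is NOT on the curve.

Evaluate F(1, 4, 4) term-by-term (mod 7).
  2*X**3 ↦ 2·1·1·1 = 2
  -X**2*Y ↦ -1·1·4·1 = -4
  2*X**2*Z ↦ 2·1·1·4 = 8
  X*Y**2 ↦ 1·1·16·1 = 16
  X*Y*Z ↦ 1·1·4·4 = 16
  -2*Y**3 ↦ -2·1·64·1 = -128
  Y**2*Z ↦ 1·1·16·4 = 64
  2*Y*Z**2 ↦ 2·1·4·16 = 128
Sum: F(1, 4, 4) = (2) + (-4) + (8) + (16) + (16) + (-128) + (64) + (128) = 102.
Reducing mod 7: 102 ≡ 4 (mod 7).
Since F(a, b, c) ≡ 4 ≠ 0 (mod 7), P does NOT lie on the curve.


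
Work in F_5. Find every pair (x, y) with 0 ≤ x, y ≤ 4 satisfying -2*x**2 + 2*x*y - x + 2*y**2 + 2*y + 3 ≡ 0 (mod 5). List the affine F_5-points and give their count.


Affine F_5-points: {(0, 2), (1, 0), (1, 3), (4, 2), (4, 3)}; count = 5.

For each of the 25 pairs (x, y) ∈ F_5², evaluate f(x, y) mod 5. Record the zeros.
  x = 0: [0↦3, 1↦2, 2↦0, 3↦2, 4↦3]  zeros at y ∈ {2}
  x = 1: [0↦0, 1↦1, 2↦1, 3↦0, 4↦3]  zeros at y ∈ {0, 3}
  x = 2: [0↦3, 1↦1, 2↦3, 3↦4, 4↦4]  zeros at y ∈ ∅
  x = 3: [0↦2, 1↦2, 2↦1, 3↦4, 4↦1]  zeros at y ∈ ∅
  x = 4: [0↦2, 1↦4, 2↦0, 3↦0, 4↦4]  zeros at y ∈ {2, 3}
Collecting zeros: affine points = {(0, 2), (1, 0), (1, 3), (4, 2), (4, 3)}.
Total count |C(F_5)_aff| = 5.


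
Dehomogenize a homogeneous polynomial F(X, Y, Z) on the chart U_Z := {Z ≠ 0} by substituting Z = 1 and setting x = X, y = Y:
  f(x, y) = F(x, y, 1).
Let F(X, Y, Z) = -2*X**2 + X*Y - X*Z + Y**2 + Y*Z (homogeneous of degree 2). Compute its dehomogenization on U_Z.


f(x, y) = -2*x**2 + x*y - x + y**2 + y

On U_Z we set Z = 1. Each monomial c·X^i·Y^j·Z^k in F becomes c·x^i·y^j·1^k = c·x^i·y^j.
Substituting Z = 1: F(X, Y, 1) = -2*x**2 + x*y - x + y**2 + y.
Note: deg(f) ≤ deg(F) = 2; strict inequality happens when F is divisible by Z (lost terms).


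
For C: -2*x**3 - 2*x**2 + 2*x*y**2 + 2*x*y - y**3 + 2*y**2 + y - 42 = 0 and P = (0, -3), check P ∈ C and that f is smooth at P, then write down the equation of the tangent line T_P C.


Tangent line at P: 12*x - 38*y - 114 = 0.

Step 1: f(0, -3) = 0, so P lies on C.
Step 2: partial derivatives
  f_x(x, y) = -6*x**2 - 4*x + 2*y**2 + 2*y, f_y(x, y) = 4*x*y + 2*x - 3*y**2 + 4*y + 1.
  f_x(P) = 12, f_y(P) = -38 (gradient nonzero, so P is smooth).
Step 3: tangent line at P: 12·(x − 0) + -38·(y − -3) = 0.
Expanding: 12*x - 38*y - 114 = 0.


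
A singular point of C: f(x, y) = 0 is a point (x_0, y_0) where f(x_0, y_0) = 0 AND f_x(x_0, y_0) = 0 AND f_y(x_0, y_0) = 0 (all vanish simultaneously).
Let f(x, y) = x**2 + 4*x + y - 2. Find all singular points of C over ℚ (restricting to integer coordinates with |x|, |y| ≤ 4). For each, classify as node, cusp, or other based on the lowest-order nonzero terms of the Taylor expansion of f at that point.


No singular points in the scanned grid; C is smooth there.

Compute partial derivatives:
  f_x = 2*x + 4.
  f_y = 1.
f_y = 1 is a nonzero constant, so f_y never vanishes: no point (x, y) can satisfy f = f_x = f_y = 0. In particular no (x, y) ∈ {−4, ..., 4}² is singular; the curve is smooth.


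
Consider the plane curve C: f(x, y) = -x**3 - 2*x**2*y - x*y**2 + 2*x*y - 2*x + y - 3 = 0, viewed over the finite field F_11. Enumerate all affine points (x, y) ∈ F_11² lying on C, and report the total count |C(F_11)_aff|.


Affine F_11-points: {(0, 3), (4, 4), (5, 4), (5, 8), (6, 0), (6, 3), (8, 6), (8, 9), (9, 1), (9, 10), (10, 0), (10, 3)}; count = 12.

For each of the 121 pairs (x, y) ∈ F_11², evaluate f(x, y) mod 11. Record the zeros.
  x = 0: [0↦8, 1↦9, 2↦10, 3↦0, 4↦1, 5↦2, 6↦3, 7↦4, 8↦5, 9↦6, 10↦7]  zeros at y ∈ {3}
  x = 1: [0↦5, 1↦5, 2↦3, 3↦10, 4↦4, 5↦7, 6↦8, 7↦7, 8↦4, 9↦10, 10↦3]  zeros at y ∈ ∅
  x = 2: [0↦7, 1↦2, 2↦4, 3↦2, 4↦7, 5↦8, 6↦5, 7↦9, 8↦9, 9↦5, 10↦8]  zeros at y ∈ ∅
  x = 3: [0↦8, 1↦5, 2↦7, 3↦3, 4↦4, 5↦10, 6↦10, 7↦4, 8↦3, 9↦7, 10↦5]  zeros at y ∈ ∅
  x = 4: [0↦2, 1↦8, 2↦6, 3↦7, 4↦0, 5↦7, 6↦6, 7↦8, 8↦2, 9↦10, 10↦10]  zeros at y ∈ {4}
  x = 5: [0↦5, 1↦5, 2↦6, 3↦8, 4↦0, 5↦4, 6↦9, 7↦4, 8↦0, 9↦8, 10↦6]  zeros at y ∈ {4, 8}
  x = 6: [0↦0, 1↦1, 2↦1, 3↦0, 4↦9, 5↦6, 6↦2, 7↦8, 8↦2, 9↦6, 10↦9]  zeros at y ∈ {0, 3}
  x = 7: [0↦3, 1↦1, 2↦7, 3↦10, 4↦10, 5↦7, 6↦1, 7↦3, 8↦2, 9↦9, 10↦2]  zeros at y ∈ ∅
  x = 8: [0↦8, 1↦10, 2↦7, 3↦10, 4↦8, 5↦1, 6↦0, 7↦5, 8↦5, 9↦0, 10↦1]  zeros at y ∈ {6, 9}
  x = 9: [0↦9, 1↦0, 2↦6, 3↦5, 4↦8, 5↦4, 6↦4, 7↦8, 8↦5, 9↦6, 10↦0]  zeros at y ∈ {1, 10}
  x = 10: [0↦0, 1↦9, 2↦9, 3↦0, 4↦4, 5↦10, 6↦7, 7↦6, 8↦7, 9↦10, 10↦4]  zeros at y ∈ {0, 3}
Collecting zeros: affine points = {(0, 3), (4, 4), (5, 4), (5, 8), (6, 0), (6, 3), (8, 6), (8, 9), (9, 1), (9, 10), (10, 0), (10, 3)}.
Total count |C(F_11)_aff| = 12.


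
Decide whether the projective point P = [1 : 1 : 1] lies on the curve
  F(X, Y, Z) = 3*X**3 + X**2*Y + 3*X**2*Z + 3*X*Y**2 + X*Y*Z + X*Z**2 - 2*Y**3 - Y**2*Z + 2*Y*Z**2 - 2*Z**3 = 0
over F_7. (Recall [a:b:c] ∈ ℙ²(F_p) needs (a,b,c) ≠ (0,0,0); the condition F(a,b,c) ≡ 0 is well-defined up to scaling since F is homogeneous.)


F(1,1,1) ≡ 2 (mod 7); P is NOT on the curve.

Evaluate F(1, 1, 1) term-by-term (mod 7).
  3*X**3 ↦ 3·1·1·1 = 3
  X**2*Y ↦ 1·1·1·1 = 1
  3*X**2*Z ↦ 3·1·1·1 = 3
  3*X*Y**2 ↦ 3·1·1·1 = 3
  X*Y*Z ↦ 1·1·1·1 = 1
  X*Z**2 ↦ 1·1·1·1 = 1
  -2*Y**3 ↦ -2·1·1·1 = -2
  -Y**2*Z ↦ -1·1·1·1 = -1
  2*Y*Z**2 ↦ 2·1·1·1 = 2
  -2*Z**3 ↦ -2·1·1·1 = -2
Sum: F(1, 1, 1) = (3) + (1) + (3) + (3) + (1) + (1) + (-2) + (-1) + (2) + (-2) = 9.
Reducing mod 7: 9 ≡ 2 (mod 7).
Since F(a, b, c) ≡ 2 ≠ 0 (mod 7), P does NOT lie on the curve.


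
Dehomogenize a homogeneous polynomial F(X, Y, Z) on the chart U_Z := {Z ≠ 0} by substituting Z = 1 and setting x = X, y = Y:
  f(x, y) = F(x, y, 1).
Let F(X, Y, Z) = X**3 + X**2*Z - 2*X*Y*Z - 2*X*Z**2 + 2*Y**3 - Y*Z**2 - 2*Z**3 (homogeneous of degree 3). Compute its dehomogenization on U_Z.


f(x, y) = x**3 + x**2 - 2*x*y - 2*x + 2*y**3 - y - 2

On U_Z we set Z = 1. Each monomial c·X^i·Y^j·Z^k in F becomes c·x^i·y^j·1^k = c·x^i·y^j.
Substituting Z = 1: F(X, Y, 1) = x**3 + x**2 - 2*x*y - 2*x + 2*y**3 - y - 2.
Note: deg(f) ≤ deg(F) = 3; strict inequality happens when F is divisible by Z (lost terms).


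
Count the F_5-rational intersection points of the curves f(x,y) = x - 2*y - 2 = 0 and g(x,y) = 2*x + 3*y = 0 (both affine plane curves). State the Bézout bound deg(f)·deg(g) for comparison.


Common zeros: {(3, 3)}; count = 1; Bézout bound = 1.

deg(f) = 1, deg(g) = 1, so Bézout bound = 1.
Scan x ∈ F_5. For each x, list the y ∈ F_5 with f(x, y) ≡ 0 and those with g(x, y) ≡ 0 (mod 5); the common zeros in that column are the intersection.
  x = 0: f ≡ 0 at y ∈ {4}; g ≡ 0 at y ∈ {0}; common: ∅.
  x = 1: f ≡ 0 at y ∈ {2}; g ≡ 0 at y ∈ {1}; common: ∅.
  x = 2: f ≡ 0 at y ∈ {0}; g ≡ 0 at y ∈ {2}; common: ∅.
  x = 3: f ≡ 0 at y ∈ {3}; g ≡ 0 at y ∈ {3}; common: {3}.
  x = 4: f ≡ 0 at y ∈ {1}; g ≡ 0 at y ∈ {4}; common: ∅.
Collecting: common zeros = {(3, 3)}, so the count is 1.
Comparison with the Bézout bound: 1 ≤ 1 = deg(f)·deg(g), as expected for curves with no common component (the bound is attained).


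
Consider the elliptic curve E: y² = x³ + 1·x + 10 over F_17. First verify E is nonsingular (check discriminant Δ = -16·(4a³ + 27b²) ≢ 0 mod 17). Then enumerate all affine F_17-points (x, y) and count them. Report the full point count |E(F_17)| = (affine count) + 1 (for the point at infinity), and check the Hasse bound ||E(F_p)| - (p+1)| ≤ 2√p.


Affine points = {(5, 2), (5, 15), (9, 0), (10, 0), (11, 3), (11, 14), (12, 4), (12, 13), (15, 0), (16, 5), (16, 12)}; affine count = 11; |E(F_17)| = 12.

Discriminant check: Δ ∝ 4a³ + 27b² = 4·1³ + 27·10² = 4·1 + 27·100 ≡ 1 (mod 17). Nonzero ⇒ E is nonsingular.
For each x ∈ F_17, compute rhs = x³ + 1·x + 10 mod 17, then count y ∈ F_17 with y² ≡ rhs.
  x = 0: rhs = 10, matching y values: none (0 points).
  x = 1: rhs = 12, matching y values: none (0 points).
  x = 2: rhs = 3, matching y values: none (0 points).
  x = 3: rhs = 6, matching y values: none (0 points).
  x = 4: rhs = 10, matching y values: none (0 points).
  x = 5: rhs = 4, matching y values: 2, 15 (2 points).
  x = 6: rhs = 11, matching y values: none (0 points).
  x = 7: rhs = 3, matching y values: none (0 points).
  x = 8: rhs = 3, matching y values: none (0 points).
  x = 9: rhs = 0, matching y values: 0 (1 points).
  x = 10: rhs = 0, matching y values: 0 (1 points).
  x = 11: rhs = 9, matching y values: 3, 14 (2 points).
  x = 12: rhs = 16, matching y values: 4, 13 (2 points).
  x = 13: rhs = 10, matching y values: none (0 points).
  x = 14: rhs = 14, matching y values: none (0 points).
  x = 15: rhs = 0, matching y values: 0 (1 points).
  x = 16: rhs = 8, matching y values: 5, 12 (2 points).
Total affine count: 11.
Full point count |E(F_17)| = 11 + 1 = 12.
Hasse bound: |12 − (17+1)| = |-6| = 6 ≤ 2√17 ≈ 8.2462 ✓.


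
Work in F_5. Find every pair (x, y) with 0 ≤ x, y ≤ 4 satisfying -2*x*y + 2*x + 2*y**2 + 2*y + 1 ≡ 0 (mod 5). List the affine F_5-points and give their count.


Affine F_5-points: {(0, 1), (0, 3), (1, 1), (1, 4), (2, 0), (2, 1), (3, 1), (4, 1), (4, 2)}; count = 9.

For each of the 25 pairs (x, y) ∈ F_5², evaluate f(x, y) mod 5. Record the zeros.
  x = 0: [0↦1, 1↦0, 2↦3, 3↦0, 4↦1]  zeros at y ∈ {1, 3}
  x = 1: [0↦3, 1↦0, 2↦1, 3↦1, 4↦0]  zeros at y ∈ {1, 4}
  x = 2: [0↦0, 1↦0, 2↦4, 3↦2, 4↦4]  zeros at y ∈ {0, 1}
  x = 3: [0↦2, 1↦0, 2↦2, 3↦3, 4↦3]  zeros at y ∈ {1}
  x = 4: [0↦4, 1↦0, 2↦0, 3↦4, 4↦2]  zeros at y ∈ {1, 2}
Collecting zeros: affine points = {(0, 1), (0, 3), (1, 1), (1, 4), (2, 0), (2, 1), (3, 1), (4, 1), (4, 2)}.
Total count |C(F_5)_aff| = 9.


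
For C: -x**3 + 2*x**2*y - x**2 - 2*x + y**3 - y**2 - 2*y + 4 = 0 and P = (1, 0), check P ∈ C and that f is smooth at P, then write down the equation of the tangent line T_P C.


Tangent line at P: 7 - 7*x = 0.

Step 1: f(1, 0) = 0, so P lies on C.
Step 2: partial derivatives
  f_x(x, y) = -3*x**2 + 4*x*y - 2*x - 2, f_y(x, y) = 2*x**2 + 3*y**2 - 2*y - 2.
  f_x(P) = -7, f_y(P) = 0 (gradient nonzero, so P is smooth).
Step 3: tangent line at P: -7·(x − 1) + 0·(y − 0) = 0.
Expanding: 7 - 7*x = 0.


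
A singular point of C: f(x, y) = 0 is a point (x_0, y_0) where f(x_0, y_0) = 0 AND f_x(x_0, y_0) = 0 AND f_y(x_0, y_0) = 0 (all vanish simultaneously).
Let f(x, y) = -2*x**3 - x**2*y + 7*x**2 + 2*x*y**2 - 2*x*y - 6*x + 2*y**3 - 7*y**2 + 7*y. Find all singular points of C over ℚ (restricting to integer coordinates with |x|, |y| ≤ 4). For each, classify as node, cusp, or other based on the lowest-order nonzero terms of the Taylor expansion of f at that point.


Singular points: {(1, 1)}; classification: cusp.

Compute partial derivatives:
  f_x = -6*x**2 - 2*x*y + 14*x + 2*y**2 - 2*y - 6.
  f_y = -x**2 + 4*x*y - 2*x + 6*y**2 - 14*y + 7.
Scan x_0 ∈ {−4, ..., 4}. For each x_0, f_y(x_0, y) is a polynomial in y; find its integer roots y ∈ {−4, ..., 4}, then test f_x and f at those candidates.
  x = -4: f_y(-4, y) = 6*y**2 - 30*y - 1; no integer root y with |y| ≤ 4.
  x = -3: f_y(-3, y) = 6*y**2 - 26*y + 4; no integer root y with |y| ≤ 4.
  x = -2: f_y(-2, y) = 6*y**2 - 22*y + 7; no integer root y with |y| ≤ 4.
  x = -1: f_y(-1, y) = 6*y**2 - 18*y + 8; no integer root y with |y| ≤ 4.
  x = 0: f_y(0, y) = 6*y**2 - 14*y + 7; no integer root y with |y| ≤ 4.
  x = 1: f_y(1, y) = 6*y**2 - 10*y + 4; vanishes at y ∈ {1}. (1, 1): f_x = 0, f = 0 — SINGULAR.
  x = 2: f_y(2, y) = 6*y**2 - 6*y - 1; no integer root y with |y| ≤ 4.
  x = 3: f_y(3, y) = 6*y**2 - 2*y - 8; vanishes at y ∈ {-1}. (3, -1): f_x = -8 ≠ 0.
  x = 4: f_y(4, y) = 6*y**2 + 2*y - 17; no integer root y with |y| ≤ 4.
Only singular point on the grid: (1, 1).
Classify: substitute x = 1 + u, y = 1 + v and expand: f = -2*u**3 - u**2*v + 2*u*v**2 + 2*v**3 + v**2.
No constant or linear terms (consistent with a singular point). Quadratic part: v**2. Cubic part: -2*u**3 - u**2*v + 2*u*v**2 + 2*v**3.
The quadratic part v**2 is a perfect square, so there is a single (double) tangent line v = 0, i.e. y = 1. Restricting the cubic part to that line (v = 0) leaves -2*u**3 ≠ 0, so f is not divisible by v and the branch is v² ≈ 2*u**3 to lowest order — this is a cusp.
Classification: cusp.


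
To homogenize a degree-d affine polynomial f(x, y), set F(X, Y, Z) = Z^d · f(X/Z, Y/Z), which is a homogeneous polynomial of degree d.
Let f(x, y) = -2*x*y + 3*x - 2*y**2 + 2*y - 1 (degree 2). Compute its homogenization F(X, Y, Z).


F(X, Y, Z) = -2*X*Y + 3*X*Z - 2*Y**2 + 2*Y*Z - Z**2

deg(f) = 2.
Substitute x = X/Z, y = Y/Z into f, then multiply by Z^2.
  monomial -2·x^1·y^1 ↦ -2·X^1·Y^1·Z^0.
  monomial 3·x^1·y^0 ↦ 3·X^1·Y^0·Z^1.
  monomial -2·x^0·y^2 ↦ -2·X^0·Y^2·Z^0.
  monomial 2·x^0·y^1 ↦ 2·X^0·Y^1·Z^1.
  monomial -1·x^0·y^0 ↦ -1·X^0·Y^0·Z^2.
Collecting: F(X, Y, Z) = -2*X*Y + 3*X*Z - 2*Y**2 + 2*Y*Z - Z**2.


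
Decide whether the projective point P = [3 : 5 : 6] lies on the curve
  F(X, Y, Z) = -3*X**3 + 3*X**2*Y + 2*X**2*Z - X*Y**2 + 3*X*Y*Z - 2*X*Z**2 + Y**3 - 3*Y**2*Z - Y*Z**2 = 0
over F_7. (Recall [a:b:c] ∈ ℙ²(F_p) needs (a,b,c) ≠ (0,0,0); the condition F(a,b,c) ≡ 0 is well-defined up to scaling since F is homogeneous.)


F(3,5,6) ≡ 0 (mod 7); P is on the curve.

Evaluate F(3, 5, 6) term-by-term (mod 7).
  -3*X**3 ↦ -3·27·1·1 = -81
  3*X**2*Y ↦ 3·9·5·1 = 135
  2*X**2*Z ↦ 2·9·1·6 = 108
  -X*Y**2 ↦ -1·3·25·1 = -75
  3*X*Y*Z ↦ 3·3·5·6 = 270
  -2*X*Z**2 ↦ -2·3·1·36 = -216
  Y**3 ↦ 1·1·125·1 = 125
  -3*Y**2*Z ↦ -3·1·25·6 = -450
  -Y*Z**2 ↦ -1·1·5·36 = -180
Sum: F(3, 5, 6) = (-81) + (135) + (108) + (-75) + (270) + (-216) + (125) + (-450) + (-180) = -364.
Reducing mod 7: -364 ≡ 0 (mod 7).
Since F(a, b, c) ≡ 0 (mod 7), P lies on the curve.


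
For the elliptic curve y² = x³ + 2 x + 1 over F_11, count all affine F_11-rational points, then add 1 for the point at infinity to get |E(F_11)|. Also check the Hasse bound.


Affine points = {(0, 1), (0, 10), (1, 2), (1, 9), (3, 1), (3, 10), (5, 2), (5, 9), (6, 3), (6, 8), (8, 1), (8, 10), (9, 0), (10, 3), (10, 8)}; affine count = 15; |E(F_11)| = 16.

Discriminant check: Δ ∝ 4a³ + 27b² = 4·2³ + 27·1² = 4·8 + 27·1 ≡ 4 (mod 11). Nonzero ⇒ E is nonsingular.
For each x ∈ F_11, compute rhs = x³ + 2·x + 1 mod 11, then count y ∈ F_11 with y² ≡ rhs.
  x = 0: rhs = 1, matching y values: 1, 10 (2 points).
  x = 1: rhs = 4, matching y values: 2, 9 (2 points).
  x = 2: rhs = 2, matching y values: none (0 points).
  x = 3: rhs = 1, matching y values: 1, 10 (2 points).
  x = 4: rhs = 7, matching y values: none (0 points).
  x = 5: rhs = 4, matching y values: 2, 9 (2 points).
  x = 6: rhs = 9, matching y values: 3, 8 (2 points).
  x = 7: rhs = 6, matching y values: none (0 points).
  x = 8: rhs = 1, matching y values: 1, 10 (2 points).
  x = 9: rhs = 0, matching y values: 0 (1 points).
  x = 10: rhs = 9, matching y values: 3, 8 (2 points).
Total affine count: 15.
Full point count |E(F_11)| = 15 + 1 = 16.
Hasse bound: |16 − (11+1)| = |4| = 4 ≤ 2√11 ≈ 6.6332 ✓.


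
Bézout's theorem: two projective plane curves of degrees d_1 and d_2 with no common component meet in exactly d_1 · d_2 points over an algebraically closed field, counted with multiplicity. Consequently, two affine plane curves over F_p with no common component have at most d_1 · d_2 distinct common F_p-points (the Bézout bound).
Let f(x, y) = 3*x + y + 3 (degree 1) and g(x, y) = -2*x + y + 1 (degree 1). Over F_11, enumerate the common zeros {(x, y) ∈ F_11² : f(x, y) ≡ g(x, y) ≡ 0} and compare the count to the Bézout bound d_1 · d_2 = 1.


Common zeros: {(4, 7)}; count = 1; Bézout bound = 1.

deg(f) = 1, deg(g) = 1, so Bézout bound = 1.
Scan x ∈ F_11. For each x, list the y ∈ F_11 with f(x, y) ≡ 0 and those with g(x, y) ≡ 0 (mod 11); the common zeros in that column are the intersection.
  x = 0: f ≡ 0 at y ∈ {8}; g ≡ 0 at y ∈ {10}; common: ∅.
  x = 1: f ≡ 0 at y ∈ {5}; g ≡ 0 at y ∈ {1}; common: ∅.
  x = 2: f ≡ 0 at y ∈ {2}; g ≡ 0 at y ∈ {3}; common: ∅.
  x = 3: f ≡ 0 at y ∈ {10}; g ≡ 0 at y ∈ {5}; common: ∅.
  x = 4: f ≡ 0 at y ∈ {7}; g ≡ 0 at y ∈ {7}; common: {7}.
  x = 5: f ≡ 0 at y ∈ {4}; g ≡ 0 at y ∈ {9}; common: ∅.
  x = 6: f ≡ 0 at y ∈ {1}; g ≡ 0 at y ∈ {0}; common: ∅.
  x = 7: f ≡ 0 at y ∈ {9}; g ≡ 0 at y ∈ {2}; common: ∅.
  x = 8: f ≡ 0 at y ∈ {6}; g ≡ 0 at y ∈ {4}; common: ∅.
  x = 9: f ≡ 0 at y ∈ {3}; g ≡ 0 at y ∈ {6}; common: ∅.
  x = 10: f ≡ 0 at y ∈ {0}; g ≡ 0 at y ∈ {8}; common: ∅.
Collecting: common zeros = {(4, 7)}, so the count is 1.
Comparison with the Bézout bound: 1 ≤ 1 = deg(f)·deg(g), as expected for curves with no common component (the bound is attained).


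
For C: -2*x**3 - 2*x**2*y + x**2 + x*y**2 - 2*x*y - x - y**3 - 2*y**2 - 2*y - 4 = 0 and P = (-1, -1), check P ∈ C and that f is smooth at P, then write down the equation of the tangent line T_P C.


Tangent line at P: -10*x + y - 9 = 0.

Step 1: f(-1, -1) = 0, so P lies on C.
Step 2: partial derivatives
  f_x(x, y) = -6*x**2 - 4*x*y + 2*x + y**2 - 2*y - 1, f_y(x, y) = -2*x**2 + 2*x*y - 2*x - 3*y**2 - 4*y - 2.
  f_x(P) = -10, f_y(P) = 1 (gradient nonzero, so P is smooth).
Step 3: tangent line at P: -10·(x − -1) + 1·(y − -1) = 0.
Expanding: -10*x + y - 9 = 0.


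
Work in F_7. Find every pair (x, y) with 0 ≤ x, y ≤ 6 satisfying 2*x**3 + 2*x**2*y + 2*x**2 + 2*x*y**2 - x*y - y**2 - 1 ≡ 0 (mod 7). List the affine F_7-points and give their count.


Affine F_7-points: {(3, 1), (3, 3), (5, 4), (5, 5), (6, 2), (6, 6)}; count = 6.

For each of the 49 pairs (x, y) ∈ F_7², evaluate f(x, y) mod 7. Record the zeros.
  x = 0: [0↦6, 1↦5, 2↦2, 3↦4, 4↦4, 5↦2, 6↦5]  zeros at y ∈ ∅
  x = 1: [0↦3, 1↦5, 2↦2, 3↦1, 4↦2, 5↦5, 6↦3]  zeros at y ∈ ∅
  x = 2: [0↦2, 1↦4, 2↦5, 3↦5, 4↦4, 5↦2, 6↦6]  zeros at y ∈ ∅
  x = 3: [0↦1, 1↦0, 2↦2, 3↦0, 4↦1, 5↦5, 6↦5]  zeros at y ∈ {1, 3}
  x = 4: [0↦5, 1↦5, 2↦5, 3↦5, 4↦5, 5↦5, 6↦5]  zeros at y ∈ ∅
  x = 5: [0↦5, 1↦3, 2↦5, 3↦4, 4↦0, 5↦0, 6↦4]  zeros at y ∈ {4, 5}
  x = 6: [0↦6, 1↦6, 2↦0, 3↦2, 4↦5, 5↦2, 6↦0]  zeros at y ∈ {2, 6}
Collecting zeros: affine points = {(3, 1), (3, 3), (5, 4), (5, 5), (6, 2), (6, 6)}.
Total count |C(F_7)_aff| = 6.


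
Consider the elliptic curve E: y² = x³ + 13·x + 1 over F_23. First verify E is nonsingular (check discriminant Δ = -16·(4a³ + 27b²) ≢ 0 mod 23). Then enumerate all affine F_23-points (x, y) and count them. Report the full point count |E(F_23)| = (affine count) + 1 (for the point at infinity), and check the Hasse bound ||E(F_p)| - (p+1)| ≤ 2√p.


Affine points = {(0, 1), (0, 22), (2, 9), (2, 14), (4, 5), (4, 18), (10, 2), (10, 21), (11, 7), (11, 16), (14, 11), (14, 12), (15, 11), (15, 12), (16, 2), (16, 21), (17, 11), (17, 12), (18, 8), (18, 15), (19, 0), (20, 2), (20, 21), (21, 6), (21, 17)}; affine count = 25; |E(F_23)| = 26.

Discriminant check: Δ ∝ 4a³ + 27b² = 4·13³ + 27·1² = 4·2197 + 27·1 ≡ 6 (mod 23). Nonzero ⇒ E is nonsingular.
For each x ∈ F_23, compute rhs = x³ + 13·x + 1 mod 23, then count y ∈ F_23 with y² ≡ rhs.
  x = 0: rhs = 1, matching y values: 1, 22 (2 points).
  x = 1: rhs = 15, matching y values: none (0 points).
  x = 2: rhs = 12, matching y values: 9, 14 (2 points).
  x = 3: rhs = 21, matching y values: none (0 points).
  x = 4: rhs = 2, matching y values: 5, 18 (2 points).
  x = 5: rhs = 7, matching y values: none (0 points).
  x = 6: rhs = 19, matching y values: none (0 points).
  x = 7: rhs = 21, matching y values: none (0 points).
  x = 8: rhs = 19, matching y values: none (0 points).
  x = 9: rhs = 19, matching y values: none (0 points).
  x = 10: rhs = 4, matching y values: 2, 21 (2 points).
  x = 11: rhs = 3, matching y values: 7, 16 (2 points).
  x = 12: rhs = 22, matching y values: none (0 points).
  x = 13: rhs = 21, matching y values: none (0 points).
  x = 14: rhs = 6, matching y values: 11, 12 (2 points).
  x = 15: rhs = 6, matching y values: 11, 12 (2 points).
  x = 16: rhs = 4, matching y values: 2, 21 (2 points).
  x = 17: rhs = 6, matching y values: 11, 12 (2 points).
  x = 18: rhs = 18, matching y values: 8, 15 (2 points).
  x = 19: rhs = 0, matching y values: 0 (1 points).
  x = 20: rhs = 4, matching y values: 2, 21 (2 points).
  x = 21: rhs = 13, matching y values: 6, 17 (2 points).
  x = 22: rhs = 10, matching y values: none (0 points).
Total affine count: 25.
Full point count |E(F_23)| = 25 + 1 = 26.
Hasse bound: |26 − (23+1)| = |2| = 2 ≤ 2√23 ≈ 9.5917 ✓.


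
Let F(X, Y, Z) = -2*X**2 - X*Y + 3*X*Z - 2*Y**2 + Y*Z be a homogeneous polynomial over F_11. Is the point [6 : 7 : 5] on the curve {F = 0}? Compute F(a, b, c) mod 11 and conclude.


F(6,7,5) ≡ 1 (mod 11); P is NOT on the curve.

Evaluate F(6, 7, 5) term-by-term (mod 11).
  -2*X**2 ↦ -2·36·1·1 = -72
  -X*Y ↦ -1·6·7·1 = -42
  3*X*Z ↦ 3·6·1·5 = 90
  -2*Y**2 ↦ -2·1·49·1 = -98
  Y*Z ↦ 1·1·7·5 = 35
Sum: F(6, 7, 5) = (-72) + (-42) + (90) + (-98) + (35) = -87.
Reducing mod 11: -87 ≡ 1 (mod 11).
Since F(a, b, c) ≡ 1 ≠ 0 (mod 11), P does NOT lie on the curve.


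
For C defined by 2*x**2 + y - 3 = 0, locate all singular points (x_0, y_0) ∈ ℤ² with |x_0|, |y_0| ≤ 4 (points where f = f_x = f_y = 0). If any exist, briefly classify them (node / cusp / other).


No singular points in the scanned grid; C is smooth there.

Compute partial derivatives:
  f_x = 4*x.
  f_y = 1.
f_y = 1 is a nonzero constant, so f_y never vanishes: no point (x, y) can satisfy f = f_x = f_y = 0. In particular no (x, y) ∈ {−4, ..., 4}² is singular; the curve is smooth.


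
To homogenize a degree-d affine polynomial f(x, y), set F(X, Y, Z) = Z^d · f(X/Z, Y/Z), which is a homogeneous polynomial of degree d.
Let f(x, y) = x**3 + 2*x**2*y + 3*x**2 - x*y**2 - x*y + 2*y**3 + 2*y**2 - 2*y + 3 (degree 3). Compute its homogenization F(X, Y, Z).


F(X, Y, Z) = X**3 + 2*X**2*Y + 3*X**2*Z - X*Y**2 - X*Y*Z + 2*Y**3 + 2*Y**2*Z - 2*Y*Z**2 + 3*Z**3

deg(f) = 3.
Substitute x = X/Z, y = Y/Z into f, then multiply by Z^3.
  monomial 1·x^3·y^0 ↦ 1·X^3·Y^0·Z^0.
  monomial 2·x^2·y^1 ↦ 2·X^2·Y^1·Z^0.
  monomial 3·x^2·y^0 ↦ 3·X^2·Y^0·Z^1.
  monomial -1·x^1·y^2 ↦ -1·X^1·Y^2·Z^0.
  monomial -1·x^1·y^1 ↦ -1·X^1·Y^1·Z^1.
  monomial 2·x^0·y^3 ↦ 2·X^0·Y^3·Z^0.
  monomial 2·x^0·y^2 ↦ 2·X^0·Y^2·Z^1.
  monomial -2·x^0·y^1 ↦ -2·X^0·Y^1·Z^2.
  monomial 3·x^0·y^0 ↦ 3·X^0·Y^0·Z^3.
Collecting: F(X, Y, Z) = X**3 + 2*X**2*Y + 3*X**2*Z - X*Y**2 - X*Y*Z + 2*Y**3 + 2*Y**2*Z - 2*Y*Z**2 + 3*Z**3.


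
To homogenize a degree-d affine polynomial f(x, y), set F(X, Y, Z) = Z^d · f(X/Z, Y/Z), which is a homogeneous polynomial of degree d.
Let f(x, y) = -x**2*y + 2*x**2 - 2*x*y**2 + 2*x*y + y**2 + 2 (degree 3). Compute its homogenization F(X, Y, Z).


F(X, Y, Z) = -X**2*Y + 2*X**2*Z - 2*X*Y**2 + 2*X*Y*Z + Y**2*Z + 2*Z**3

deg(f) = 3.
Substitute x = X/Z, y = Y/Z into f, then multiply by Z^3.
  monomial -1·x^2·y^1 ↦ -1·X^2·Y^1·Z^0.
  monomial 2·x^2·y^0 ↦ 2·X^2·Y^0·Z^1.
  monomial -2·x^1·y^2 ↦ -2·X^1·Y^2·Z^0.
  monomial 2·x^1·y^1 ↦ 2·X^1·Y^1·Z^1.
  monomial 1·x^0·y^2 ↦ 1·X^0·Y^2·Z^1.
  monomial 2·x^0·y^0 ↦ 2·X^0·Y^0·Z^3.
Collecting: F(X, Y, Z) = -X**2*Y + 2*X**2*Z - 2*X*Y**2 + 2*X*Y*Z + Y**2*Z + 2*Z**3.


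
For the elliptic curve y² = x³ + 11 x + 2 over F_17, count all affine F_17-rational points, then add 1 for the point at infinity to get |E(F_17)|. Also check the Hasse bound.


Affine points = {(0, 6), (0, 11), (2, 7), (2, 10), (4, 5), (4, 12), (11, 3), (11, 14), (12, 3), (12, 14), (13, 8), (13, 9)}; affine count = 12; |E(F_17)| = 13.

Discriminant check: Δ ∝ 4a³ + 27b² = 4·11³ + 27·2² = 4·1331 + 27·4 ≡ 9 (mod 17). Nonzero ⇒ E is nonsingular.
For each x ∈ F_17, compute rhs = x³ + 11·x + 2 mod 17, then count y ∈ F_17 with y² ≡ rhs.
  x = 0: rhs = 2, matching y values: 6, 11 (2 points).
  x = 1: rhs = 14, matching y values: none (0 points).
  x = 2: rhs = 15, matching y values: 7, 10 (2 points).
  x = 3: rhs = 11, matching y values: none (0 points).
  x = 4: rhs = 8, matching y values: 5, 12 (2 points).
  x = 5: rhs = 12, matching y values: none (0 points).
  x = 6: rhs = 12, matching y values: none (0 points).
  x = 7: rhs = 14, matching y values: none (0 points).
  x = 8: rhs = 7, matching y values: none (0 points).
  x = 9: rhs = 14, matching y values: none (0 points).
  x = 10: rhs = 7, matching y values: none (0 points).
  x = 11: rhs = 9, matching y values: 3, 14 (2 points).
  x = 12: rhs = 9, matching y values: 3, 14 (2 points).
  x = 13: rhs = 13, matching y values: 8, 9 (2 points).
  x = 14: rhs = 10, matching y values: none (0 points).
  x = 15: rhs = 6, matching y values: none (0 points).
  x = 16: rhs = 7, matching y values: none (0 points).
Total affine count: 12.
Full point count |E(F_17)| = 12 + 1 = 13.
Hasse bound: |13 − (17+1)| = |-5| = 5 ≤ 2√17 ≈ 8.2462 ✓.


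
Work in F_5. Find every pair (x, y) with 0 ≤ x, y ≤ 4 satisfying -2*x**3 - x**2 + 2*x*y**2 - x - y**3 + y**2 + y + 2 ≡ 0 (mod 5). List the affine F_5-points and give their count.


Affine F_5-points: {(0, 2), (2, 0), (2, 1), (2, 4), (3, 3)}; count = 5.

For each of the 25 pairs (x, y) ∈ F_5², evaluate f(x, y) mod 5. Record the zeros.
  x = 0: [0↦2, 1↦3, 2↦0, 3↦2, 4↦3]  zeros at y ∈ {2}
  x = 1: [0↦3, 1↦1, 2↦4, 3↦1, 4↦1]  zeros at y ∈ ∅
  x = 2: [0↦0, 1↦0, 2↦4, 3↦1, 4↦0]  zeros at y ∈ {0, 1, 4}
  x = 3: [0↦1, 1↦3, 2↦3, 3↦0, 4↦3]  zeros at y ∈ {3}
  x = 4: [0↦4, 1↦3, 2↦4, 3↦1, 4↦3]  zeros at y ∈ ∅
Collecting zeros: affine points = {(0, 2), (2, 0), (2, 1), (2, 4), (3, 3)}.
Total count |C(F_5)_aff| = 5.


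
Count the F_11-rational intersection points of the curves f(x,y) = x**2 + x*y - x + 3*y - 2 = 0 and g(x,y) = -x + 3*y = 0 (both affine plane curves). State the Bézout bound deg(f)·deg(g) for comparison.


Common zeros: ∅; count = 0; Bézout bound = 2.

deg(f) = 2, deg(g) = 1, so Bézout bound = 2.
Scan x ∈ F_11. For each x, list the y ∈ F_11 with f(x, y) ≡ 0 and those with g(x, y) ≡ 0 (mod 11); the common zeros in that column are the intersection.
  x = 0: f ≡ 0 at y ∈ {8}; g ≡ 0 at y ∈ {0}; common: ∅.
  x = 1: f ≡ 0 at y ∈ {6}; g ≡ 0 at y ∈ {4}; common: ∅.
  x = 2: f ≡ 0 at y ∈ {0}; g ≡ 0 at y ∈ {8}; common: ∅.
  x = 3: f ≡ 0 at y ∈ {3}; g ≡ 0 at y ∈ {1}; common: ∅.
  x = 4: f ≡ 0 at y ∈ {8}; g ≡ 0 at y ∈ {5}; common: ∅.
  x = 5: f ≡ 0 at y ∈ {6}; g ≡ 0 at y ∈ {9}; common: ∅.
  x = 6: f ≡ 0 at y ∈ {3}; g ≡ 0 at y ∈ {2}; common: ∅.
  x = 7: f ≡ 0 at y ∈ {7}; g ≡ 0 at y ∈ {6}; common: ∅.
  x = 8: f ≡ 0 at y ∈ ∅; g ≡ 0 at y ∈ {10}; common: ∅.
  x = 9: f ≡ 0 at y ∈ {7}; g ≡ 0 at y ∈ {3}; common: ∅.
  x = 10: f ≡ 0 at y ∈ {0}; g ≡ 0 at y ∈ {7}; common: ∅.
Collecting: common zeros = ∅, so the count is 0.
Comparison with the Bézout bound: 0 ≤ 2 = deg(f)·deg(g), as expected for curves with no common component (the affine F_11-count falls short of the bound because intersections may lie at infinity, over extension fields, or carry multiplicity).


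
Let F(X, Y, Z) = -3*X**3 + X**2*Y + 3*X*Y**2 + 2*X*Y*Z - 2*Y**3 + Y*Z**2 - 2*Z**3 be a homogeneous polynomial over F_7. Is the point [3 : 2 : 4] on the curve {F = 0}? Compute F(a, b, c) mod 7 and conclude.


F(3,2,4) ≡ 0 (mod 7); P is on the curve.

Evaluate F(3, 2, 4) term-by-term (mod 7).
  -3*X**3 ↦ -3·27·1·1 = -81
  X**2*Y ↦ 1·9·2·1 = 18
  3*X*Y**2 ↦ 3·3·4·1 = 36
  2*X*Y*Z ↦ 2·3·2·4 = 48
  -2*Y**3 ↦ -2·1·8·1 = -16
  Y*Z**2 ↦ 1·1·2·16 = 32
  -2*Z**3 ↦ -2·1·1·64 = -128
Sum: F(3, 2, 4) = (-81) + (18) + (36) + (48) + (-16) + (32) + (-128) = -91.
Reducing mod 7: -91 ≡ 0 (mod 7).
Since F(a, b, c) ≡ 0 (mod 7), P lies on the curve.


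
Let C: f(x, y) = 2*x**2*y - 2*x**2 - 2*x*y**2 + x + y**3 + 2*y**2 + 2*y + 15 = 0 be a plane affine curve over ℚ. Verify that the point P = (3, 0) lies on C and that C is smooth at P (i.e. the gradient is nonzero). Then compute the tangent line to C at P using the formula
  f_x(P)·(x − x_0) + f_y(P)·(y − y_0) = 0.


Tangent line at P: -11*x + 20*y + 33 = 0.

Step 1: f(3, 0) = 0, so P lies on C.
Step 2: partial derivatives
  f_x(x, y) = 4*x*y - 4*x - 2*y**2 + 1, f_y(x, y) = 2*x**2 - 4*x*y + 3*y**2 + 4*y + 2.
  f_x(P) = -11, f_y(P) = 20 (gradient nonzero, so P is smooth).
Step 3: tangent line at P: -11·(x − 3) + 20·(y − 0) = 0.
Expanding: -11*x + 20*y + 33 = 0.


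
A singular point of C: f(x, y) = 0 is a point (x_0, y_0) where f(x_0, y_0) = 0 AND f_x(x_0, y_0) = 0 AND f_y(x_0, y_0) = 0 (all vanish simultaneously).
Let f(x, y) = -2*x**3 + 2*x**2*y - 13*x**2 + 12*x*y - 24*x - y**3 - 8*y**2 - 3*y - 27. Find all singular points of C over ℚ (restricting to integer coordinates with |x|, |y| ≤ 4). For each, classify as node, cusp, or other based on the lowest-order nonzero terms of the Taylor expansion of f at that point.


Singular points: {(-3, -3)}; classification: node.

Compute partial derivatives:
  f_x = -6*x**2 + 4*x*y - 26*x + 12*y - 24.
  f_y = 2*x**2 + 12*x - 3*y**2 - 16*y - 3.
Scan x_0 ∈ {−4, ..., 4}. For each x_0, f_y(x_0, y) is a polynomial in y; find its integer roots y ∈ {−4, ..., 4}, then test f_x and f at those candidates.
  x = -4: f_y(-4, y) = -3*y**2 - 16*y - 19; no integer root y with |y| ≤ 4.
  x = -3: f_y(-3, y) = -3*y**2 - 16*y - 21; vanishes at y ∈ {-3}. (-3, -3): f_x = 0, f = 0 — SINGULAR.
  x = -2: f_y(-2, y) = -3*y**2 - 16*y - 19; no integer root y with |y| ≤ 4.
  x = -1: f_y(-1, y) = -3*y**2 - 16*y - 13; vanishes at y ∈ {-1}. (-1, -1): f_x = -12 ≠ 0.
  x = 0: f_y(0, y) = -3*y**2 - 16*y - 3; no integer root y with |y| ≤ 4.
  x = 1: f_y(1, y) = -3*y**2 - 16*y + 11; no integer root y with |y| ≤ 4.
  x = 2: f_y(2, y) = -3*y**2 - 16*y + 29; no integer root y with |y| ≤ 4.
  x = 3: f_y(3, y) = -3*y**2 - 16*y + 51; no integer root y with |y| ≤ 4.
  x = 4: f_y(4, y) = -3*y**2 - 16*y + 77; no integer root y with |y| ≤ 4.
Only singular point on the grid: (-3, -3).
Classify: substitute x = -3 + u, y = -3 + v and expand: f = -2*u**3 + 2*u**2*v - u**2 - v**3 + v**2.
No constant or linear terms (consistent with a singular point). Quadratic part: -u**2 + v**2. Cubic part: -2*u**3 + 2*u**2*v - v**3.
The quadratic part v**2 - u**2 = (v − u)(v + u) splits into two distinct linear factors, so there are two distinct tangent lines y − -3 = ±(x − -3) — this is a node (ordinary double point).
Classification: node.
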